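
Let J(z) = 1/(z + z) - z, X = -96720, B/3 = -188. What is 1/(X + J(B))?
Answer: -1128/108463969 ≈ -1.0400e-5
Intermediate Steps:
B = -564 (B = 3*(-188) = -564)
J(z) = 1/(2*z) - z
1/(X + J(B)) = 1/(-96720 + ((½)/(-564) - 1*(-564))) = 1/(-96720 + ((½)*(-1/564) + 564)) = 1/(-96720 + (-1/1128 + 564)) = 1/(-96720 + 636191/1128) = 1/(-108463969/1128) = -1128/108463969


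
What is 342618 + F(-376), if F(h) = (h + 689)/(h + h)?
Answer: 257648423/752 ≈ 3.4262e+5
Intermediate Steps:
F(h) = (689 + h)/(2*h) (F(h) = (689 + h)/((2*h)) = (689 + h)*(1/(2*h)) = (689 + h)/(2*h))
342618 + F(-376) = 342618 + (½)*(689 - 376)/(-376) = 342618 + (½)*(-1/376)*313 = 342618 - 313/752 = 257648423/752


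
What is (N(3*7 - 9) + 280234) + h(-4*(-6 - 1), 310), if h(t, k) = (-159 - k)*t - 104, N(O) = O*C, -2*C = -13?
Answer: 267076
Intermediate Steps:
C = 13/2 (C = -½*(-13) = 13/2 ≈ 6.5000)
N(O) = 13*O/2 (N(O) = O*(13/2) = 13*O/2)
h(t, k) = -104 + t*(-159 - k) (h(t, k) = t*(-159 - k) - 104 = -104 + t*(-159 - k))
(N(3*7 - 9) + 280234) + h(-4*(-6 - 1), 310) = (13*(3*7 - 9)/2 + 280234) + (-104 - (-636)*(-6 - 1) - 1*310*(-4*(-6 - 1))) = (13*(21 - 9)/2 + 280234) + (-104 - (-636)*(-7) - 1*310*(-4*(-7))) = ((13/2)*12 + 280234) + (-104 - 159*28 - 1*310*28) = (78 + 280234) + (-104 - 4452 - 8680) = 280312 - 13236 = 267076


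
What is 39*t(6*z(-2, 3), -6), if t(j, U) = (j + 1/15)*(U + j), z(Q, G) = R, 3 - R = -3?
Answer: 42198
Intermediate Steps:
R = 6 (R = 3 - 1*(-3) = 3 + 3 = 6)
z(Q, G) = 6
t(j, U) = (1/15 + j)*(U + j) (t(j, U) = (j + 1/15)*(U + j) = (1/15 + j)*(U + j))
39*t(6*z(-2, 3), -6) = 39*((6*6)**2 + (1/15)*(-6) + (6*6)/15 - 36*6) = 39*(36**2 - 2/5 + (1/15)*36 - 6*36) = 39*(1296 - 2/5 + 12/5 - 216) = 39*1082 = 42198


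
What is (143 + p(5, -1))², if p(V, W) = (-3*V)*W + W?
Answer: 24649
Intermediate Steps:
p(V, W) = W - 3*V*W (p(V, W) = -3*V*W + W = W - 3*V*W)
(143 + p(5, -1))² = (143 - (1 - 3*5))² = (143 - (1 - 15))² = (143 - 1*(-14))² = (143 + 14)² = 157² = 24649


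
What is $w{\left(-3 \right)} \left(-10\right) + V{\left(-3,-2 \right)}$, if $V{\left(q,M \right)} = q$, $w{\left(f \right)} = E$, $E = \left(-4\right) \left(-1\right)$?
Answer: $-43$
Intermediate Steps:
$E = 4$
$w{\left(f \right)} = 4$
$w{\left(-3 \right)} \left(-10\right) + V{\left(-3,-2 \right)} = 4 \left(-10\right) - 3 = -40 - 3 = -43$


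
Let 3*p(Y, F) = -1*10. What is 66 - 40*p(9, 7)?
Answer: 598/3 ≈ 199.33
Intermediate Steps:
p(Y, F) = -10/3 (p(Y, F) = (-1*10)/3 = (⅓)*(-10) = -10/3)
66 - 40*p(9, 7) = 66 - 40*(-10/3) = 66 + 400/3 = 598/3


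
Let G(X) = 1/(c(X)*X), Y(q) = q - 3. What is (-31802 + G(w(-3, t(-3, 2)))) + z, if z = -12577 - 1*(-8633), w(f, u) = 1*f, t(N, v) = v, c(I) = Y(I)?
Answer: -643427/18 ≈ -35746.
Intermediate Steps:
Y(q) = -3 + q
c(I) = -3 + I
w(f, u) = f
z = -3944 (z = -12577 + 8633 = -3944)
G(X) = 1/(X*(-3 + X)) (G(X) = 1/((-3 + X)*X) = 1/(X*(-3 + X)))
(-31802 + G(w(-3, t(-3, 2)))) + z = (-31802 + 1/((-3)*(-3 - 3))) - 3944 = (-31802 - 1/3/(-6)) - 3944 = (-31802 - 1/3*(-1/6)) - 3944 = (-31802 + 1/18) - 3944 = -572435/18 - 3944 = -643427/18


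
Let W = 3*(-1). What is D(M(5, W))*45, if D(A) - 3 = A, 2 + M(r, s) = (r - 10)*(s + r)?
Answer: -405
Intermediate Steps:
W = -3
M(r, s) = -2 + (-10 + r)*(r + s) (M(r, s) = -2 + (r - 10)*(s + r) = -2 + (-10 + r)*(r + s))
D(A) = 3 + A
D(M(5, W))*45 = (3 + (-2 + 5² - 10*5 - 10*(-3) + 5*(-3)))*45 = (3 + (-2 + 25 - 50 + 30 - 15))*45 = (3 - 12)*45 = -9*45 = -405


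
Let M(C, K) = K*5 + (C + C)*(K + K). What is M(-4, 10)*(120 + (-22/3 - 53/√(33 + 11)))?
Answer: -37180/3 + 265*√11 ≈ -11514.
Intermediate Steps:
M(C, K) = 5*K + 4*C*K (M(C, K) = 5*K + (2*C)*(2*K) = 5*K + 4*C*K)
M(-4, 10)*(120 + (-22/3 - 53/√(33 + 11))) = (10*(5 + 4*(-4)))*(120 + (-22/3 - 53/√(33 + 11))) = (10*(5 - 16))*(120 + (-22*⅓ - 53*√11/22)) = (10*(-11))*(120 + (-22/3 - 53*√11/22)) = -110*(120 + (-22/3 - 53*√11/22)) = -110*(338/3 - 53*√11/22) = -37180/3 + 265*√11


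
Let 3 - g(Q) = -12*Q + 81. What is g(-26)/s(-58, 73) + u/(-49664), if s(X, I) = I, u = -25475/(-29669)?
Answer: -574659533915/107564128768 ≈ -5.3425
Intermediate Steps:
u = 25475/29669 (u = -25475*(-1/29669) = 25475/29669 ≈ 0.85864)
g(Q) = -78 + 12*Q (g(Q) = 3 - (-12*Q + 81) = 3 - (81 - 12*Q) = 3 + (-81 + 12*Q) = -78 + 12*Q)
g(-26)/s(-58, 73) + u/(-49664) = (-78 + 12*(-26))/73 + (25475/29669)/(-49664) = (-78 - 312)*(1/73) + (25475/29669)*(-1/49664) = -390*1/73 - 25475/1473481216 = -390/73 - 25475/1473481216 = -574659533915/107564128768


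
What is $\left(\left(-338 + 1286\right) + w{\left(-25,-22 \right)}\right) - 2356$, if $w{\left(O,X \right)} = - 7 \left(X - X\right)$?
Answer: $-1408$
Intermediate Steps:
$w{\left(O,X \right)} = 0$ ($w{\left(O,X \right)} = \left(-7\right) 0 = 0$)
$\left(\left(-338 + 1286\right) + w{\left(-25,-22 \right)}\right) - 2356 = \left(\left(-338 + 1286\right) + 0\right) - 2356 = \left(948 + 0\right) - 2356 = 948 - 2356 = -1408$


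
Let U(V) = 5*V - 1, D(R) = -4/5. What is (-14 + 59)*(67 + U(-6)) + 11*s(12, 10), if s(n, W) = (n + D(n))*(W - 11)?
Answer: 7484/5 ≈ 1496.8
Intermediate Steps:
D(R) = -4/5 (D(R) = -4*1/5 = -4/5)
U(V) = -1 + 5*V
s(n, W) = (-11 + W)*(-4/5 + n) (s(n, W) = (n - 4/5)*(W - 11) = (-4/5 + n)*(-11 + W) = (-11 + W)*(-4/5 + n))
(-14 + 59)*(67 + U(-6)) + 11*s(12, 10) = (-14 + 59)*(67 + (-1 + 5*(-6))) + 11*(44/5 - 11*12 - 4/5*10 + 10*12) = 45*(67 + (-1 - 30)) + 11*(44/5 - 132 - 8 + 120) = 45*(67 - 31) + 11*(-56/5) = 45*36 - 616/5 = 1620 - 616/5 = 7484/5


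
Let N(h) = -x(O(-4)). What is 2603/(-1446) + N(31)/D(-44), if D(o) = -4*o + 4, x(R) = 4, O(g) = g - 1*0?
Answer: -39527/21690 ≈ -1.8224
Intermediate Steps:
O(g) = g (O(g) = g + 0 = g)
D(o) = 4 - 4*o
N(h) = -4 (N(h) = -1*4 = -4)
2603/(-1446) + N(31)/D(-44) = 2603/(-1446) - 4/(4 - 4*(-44)) = 2603*(-1/1446) - 4/(4 + 176) = -2603/1446 - 4/180 = -2603/1446 - 4*1/180 = -2603/1446 - 1/45 = -39527/21690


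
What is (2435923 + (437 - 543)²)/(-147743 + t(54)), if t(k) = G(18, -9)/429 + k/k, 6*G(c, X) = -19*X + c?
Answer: -699887474/42254191 ≈ -16.564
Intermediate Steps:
G(c, X) = -19*X/6 + c/6 (G(c, X) = (-19*X + c)/6 = (c - 19*X)/6 = -19*X/6 + c/6)
t(k) = 307/286 (t(k) = (-19/6*(-9) + (⅙)*18)/429 + k/k = (57/2 + 3)*(1/429) + 1 = (63/2)*(1/429) + 1 = 21/286 + 1 = 307/286)
(2435923 + (437 - 543)²)/(-147743 + t(54)) = (2435923 + (437 - 543)²)/(-147743 + 307/286) = (2435923 + (-106)²)/(-42254191/286) = (2435923 + 11236)*(-286/42254191) = 2447159*(-286/42254191) = -699887474/42254191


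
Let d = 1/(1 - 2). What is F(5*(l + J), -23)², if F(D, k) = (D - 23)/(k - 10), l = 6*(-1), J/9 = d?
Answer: 9604/1089 ≈ 8.8191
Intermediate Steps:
d = -1 (d = 1/(-1) = -1)
J = -9 (J = 9*(-1) = -9)
l = -6
F(D, k) = (-23 + D)/(-10 + k)
F(5*(l + J), -23)² = ((-23 + 5*(-6 - 9))/(-10 - 23))² = ((-23 + 5*(-15))/(-33))² = (-(-23 - 75)/33)² = (-1/33*(-98))² = (98/33)² = 9604/1089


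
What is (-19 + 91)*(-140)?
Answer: -10080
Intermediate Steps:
(-19 + 91)*(-140) = 72*(-140) = -10080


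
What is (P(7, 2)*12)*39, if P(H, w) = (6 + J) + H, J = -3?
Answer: 4680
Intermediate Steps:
P(H, w) = 3 + H (P(H, w) = (6 - 3) + H = 3 + H)
(P(7, 2)*12)*39 = ((3 + 7)*12)*39 = (10*12)*39 = 120*39 = 4680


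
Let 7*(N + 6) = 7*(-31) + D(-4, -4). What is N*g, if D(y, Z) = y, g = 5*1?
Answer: -1315/7 ≈ -187.86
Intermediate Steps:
g = 5
N = -263/7 (N = -6 + (7*(-31) - 4)/7 = -6 + (-217 - 4)/7 = -6 + (⅐)*(-221) = -6 - 221/7 = -263/7 ≈ -37.571)
N*g = -263/7*5 = -1315/7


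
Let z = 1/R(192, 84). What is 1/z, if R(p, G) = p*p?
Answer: 36864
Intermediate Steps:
R(p, G) = p²
z = 1/36864 (z = 1/(192²) = 1/36864 ≈ 2.7127e-5)
1/z = 1/(1/36864) = 36864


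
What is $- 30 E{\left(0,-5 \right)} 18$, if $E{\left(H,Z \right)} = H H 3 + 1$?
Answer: $-540$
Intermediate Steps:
$E{\left(H,Z \right)} = 1 + 3 H^{2}$ ($E{\left(H,Z \right)} = H^{2} \cdot 3 + 1 = 3 H^{2} + 1 = 1 + 3 H^{2}$)
$- 30 E{\left(0,-5 \right)} 18 = - 30 \left(1 + 3 \cdot 0^{2}\right) 18 = - 30 \left(1 + 3 \cdot 0\right) 18 = - 30 \left(1 + 0\right) 18 = \left(-30\right) 1 \cdot 18 = \left(-30\right) 18 = -540$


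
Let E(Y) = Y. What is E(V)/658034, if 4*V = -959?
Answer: -959/2632136 ≈ -0.00036434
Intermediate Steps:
V = -959/4 (V = (1/4)*(-959) = -959/4 ≈ -239.75)
E(V)/658034 = -959/4/658034 = -959/4*1/658034 = -959/2632136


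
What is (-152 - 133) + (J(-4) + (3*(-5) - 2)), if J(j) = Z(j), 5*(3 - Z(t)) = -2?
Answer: -1493/5 ≈ -298.60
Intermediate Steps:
Z(t) = 17/5 (Z(t) = 3 - ⅕*(-2) = 3 + ⅖ = 17/5)
J(j) = 17/5
(-152 - 133) + (J(-4) + (3*(-5) - 2)) = (-152 - 133) + (17/5 + (3*(-5) - 2)) = -285 + (17/5 + (-15 - 2)) = -285 + (17/5 - 17) = -285 - 68/5 = -1493/5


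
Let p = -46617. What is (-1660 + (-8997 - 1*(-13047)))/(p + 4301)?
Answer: -1195/21158 ≈ -0.056480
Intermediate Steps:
(-1660 + (-8997 - 1*(-13047)))/(p + 4301) = (-1660 + (-8997 - 1*(-13047)))/(-46617 + 4301) = (-1660 + (-8997 + 13047))/(-42316) = (-1660 + 4050)*(-1/42316) = 2390*(-1/42316) = -1195/21158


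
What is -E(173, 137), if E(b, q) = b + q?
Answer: -310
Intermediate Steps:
-E(173, 137) = -(173 + 137) = -1*310 = -310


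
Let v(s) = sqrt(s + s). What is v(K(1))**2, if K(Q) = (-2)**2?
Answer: 8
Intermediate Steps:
K(Q) = 4
v(s) = sqrt(2)*sqrt(s) (v(s) = sqrt(2*s) = sqrt(2)*sqrt(s))
v(K(1))**2 = (sqrt(2)*sqrt(4))**2 = (sqrt(2)*2)**2 = (2*sqrt(2))**2 = 8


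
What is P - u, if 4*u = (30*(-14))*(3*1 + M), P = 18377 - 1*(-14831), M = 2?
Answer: 33733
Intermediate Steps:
P = 33208 (P = 18377 + 14831 = 33208)
u = -525 (u = ((30*(-14))*(3*1 + 2))/4 = (-420*(3 + 2))/4 = (-420*5)/4 = (¼)*(-2100) = -525)
P - u = 33208 - 1*(-525) = 33208 + 525 = 33733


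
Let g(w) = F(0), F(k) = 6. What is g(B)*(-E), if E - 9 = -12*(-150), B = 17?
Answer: -10854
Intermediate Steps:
g(w) = 6
E = 1809 (E = 9 - 12*(-150) = 9 + 1800 = 1809)
g(B)*(-E) = 6*(-1*1809) = 6*(-1809) = -10854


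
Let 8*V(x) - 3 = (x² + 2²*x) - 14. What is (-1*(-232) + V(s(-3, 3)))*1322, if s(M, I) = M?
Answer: 608781/2 ≈ 3.0439e+5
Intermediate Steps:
V(x) = -11/8 + x/2 + x²/8 (V(x) = 3/8 + ((x² + 2²*x) - 14)/8 = 3/8 + ((x² + 4*x) - 14)/8 = 3/8 + (-14 + x² + 4*x)/8 = 3/8 + (-7/4 + x/2 + x²/8) = -11/8 + x/2 + x²/8)
(-1*(-232) + V(s(-3, 3)))*1322 = (-1*(-232) + (-11/8 + (½)*(-3) + (⅛)*(-3)²))*1322 = (232 + (-11/8 - 3/2 + (⅛)*9))*1322 = (232 + (-11/8 - 3/2 + 9/8))*1322 = (232 - 7/4)*1322 = (921/4)*1322 = 608781/2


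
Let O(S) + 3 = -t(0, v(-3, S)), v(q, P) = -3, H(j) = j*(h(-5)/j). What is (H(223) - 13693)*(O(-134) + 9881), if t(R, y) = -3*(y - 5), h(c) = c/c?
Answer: -134920968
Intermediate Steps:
h(c) = 1
H(j) = 1 (H(j) = j*(1/j) = j/j = 1)
t(R, y) = 15 - 3*y (t(R, y) = -3*(-5 + y) = 15 - 3*y)
O(S) = -27 (O(S) = -3 - (15 - 3*(-3)) = -3 - (15 + 9) = -3 - 1*24 = -3 - 24 = -27)
(H(223) - 13693)*(O(-134) + 9881) = (1 - 13693)*(-27 + 9881) = -13692*9854 = -134920968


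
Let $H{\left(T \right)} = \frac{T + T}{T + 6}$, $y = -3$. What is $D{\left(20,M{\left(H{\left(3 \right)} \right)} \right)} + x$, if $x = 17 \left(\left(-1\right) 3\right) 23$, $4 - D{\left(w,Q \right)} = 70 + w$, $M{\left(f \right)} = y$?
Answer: $-1259$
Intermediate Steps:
$H{\left(T \right)} = \frac{2 T}{6 + T}$
$M{\left(f \right)} = -3$
$D{\left(w,Q \right)} = -66 - w$ ($D{\left(w,Q \right)} = 4 - \left(70 + w\right) = -66 - w$)
$x = -1173$ ($x = 17 \left(-3\right) 23 = \left(-51\right) 23 = -1173$)
$D{\left(20,M{\left(H{\left(3 \right)} \right)} \right)} + x = \left(-66 - 20\right) - 1173 = -86 - 1173 = -1259$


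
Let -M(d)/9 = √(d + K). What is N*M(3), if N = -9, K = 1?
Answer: 162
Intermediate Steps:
M(d) = -9*√(1 + d) (M(d) = -9*√(d + 1) = -9*√(1 + d))
N*M(3) = -(-81)*√(1 + 3) = -(-81)*√4 = -(-81)*2 = -9*(-18) = 162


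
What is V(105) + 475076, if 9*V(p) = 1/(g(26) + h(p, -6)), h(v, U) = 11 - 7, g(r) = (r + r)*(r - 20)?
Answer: 1351116145/2844 ≈ 4.7508e+5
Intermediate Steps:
g(r) = 2*r*(-20 + r) (g(r) = (2*r)*(-20 + r) = 2*r*(-20 + r))
h(v, U) = 4
V(p) = 1/2844 (V(p) = 1/(9*(2*26*(-20 + 26) + 4)) = 1/(9*(2*26*6 + 4)) = 1/(9*(312 + 4)) = (⅑)/316 = (⅑)*(1/316) = 1/2844)
V(105) + 475076 = 1/2844 + 475076 = 1351116145/2844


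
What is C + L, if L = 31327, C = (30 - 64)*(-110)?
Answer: 35067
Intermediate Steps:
C = 3740 (C = -34*(-110) = 3740)
C + L = 3740 + 31327 = 35067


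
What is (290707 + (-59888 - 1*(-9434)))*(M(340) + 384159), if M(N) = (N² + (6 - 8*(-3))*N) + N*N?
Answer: 150292426427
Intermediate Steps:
M(N) = 2*N² + 30*N (M(N) = (N² + (6 + 24)*N) + N² = (N² + 30*N) + N² = 2*N² + 30*N)
(290707 + (-59888 - 1*(-9434)))*(M(340) + 384159) = (290707 + (-59888 - 1*(-9434)))*(2*340*(15 + 340) + 384159) = (290707 + (-59888 + 9434))*(2*340*355 + 384159) = (290707 - 50454)*(241400 + 384159) = 240253*625559 = 150292426427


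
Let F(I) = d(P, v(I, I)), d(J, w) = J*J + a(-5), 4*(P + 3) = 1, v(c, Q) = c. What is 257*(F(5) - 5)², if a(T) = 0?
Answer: 432017/256 ≈ 1687.6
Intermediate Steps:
P = -11/4 (P = -3 + (¼)*1 = -3 + ¼ = -11/4 ≈ -2.7500)
d(J, w) = J² (d(J, w) = J*J + 0 = J² + 0 = J²)
F(I) = 121/16 (F(I) = (-11/4)² = 121/16)
257*(F(5) - 5)² = 257*(121/16 - 5)² = 257*(41/16)² = 257*(1681/256) = 432017/256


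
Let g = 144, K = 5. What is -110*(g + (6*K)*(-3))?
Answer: -5940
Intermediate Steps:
-110*(g + (6*K)*(-3)) = -110*(144 + (6*5)*(-3)) = -110*(144 + 30*(-3)) = -110*(144 - 90) = -110*54 = -5940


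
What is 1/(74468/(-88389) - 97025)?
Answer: -88389/8576017193 ≈ -1.0307e-5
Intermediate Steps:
1/(74468/(-88389) - 97025) = 1/(74468*(-1/88389) - 97025) = 1/(-74468/88389 - 97025) = 1/(-8576017193/88389) = -88389/8576017193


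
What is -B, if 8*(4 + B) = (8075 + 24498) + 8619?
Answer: -5145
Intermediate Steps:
B = 5145 (B = -4 + ((8075 + 24498) + 8619)/8 = -4 + (32573 + 8619)/8 = -4 + (1/8)*41192 = -4 + 5149 = 5145)
-B = -1*5145 = -5145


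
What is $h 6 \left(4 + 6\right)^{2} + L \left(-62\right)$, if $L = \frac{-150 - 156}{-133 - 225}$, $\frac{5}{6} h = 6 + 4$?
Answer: $\frac{1279314}{179} \approx 7147.0$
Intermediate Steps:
$h = 12$ ($h = \frac{6 \left(6 + 4\right)}{5} = \frac{6}{5} \cdot 10 = 12$)
$L = \frac{153}{179}$ ($L = - \frac{306}{-358} = \left(-306\right) \left(- \frac{1}{358}\right) = \frac{153}{179} \approx 0.85475$)
$h 6 \left(4 + 6\right)^{2} + L \left(-62\right) = 12 \cdot 6 \left(4 + 6\right)^{2} + \frac{153}{179} \left(-62\right) = 72 \cdot 10^{2} - \frac{9486}{179} = 72 \cdot 100 - \frac{9486}{179} = 7200 - \frac{9486}{179} = \frac{1279314}{179}$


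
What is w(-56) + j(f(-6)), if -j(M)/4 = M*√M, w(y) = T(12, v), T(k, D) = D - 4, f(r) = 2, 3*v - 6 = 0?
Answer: -2 - 8*√2 ≈ -13.314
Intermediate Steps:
v = 2 (v = 2 + (⅓)*0 = 2 + 0 = 2)
T(k, D) = -4 + D
w(y) = -2 (w(y) = -4 + 2 = -2)
j(M) = -4*M^(3/2) (j(M) = -4*M*√M = -4*M^(3/2))
w(-56) + j(f(-6)) = -2 - 8*√2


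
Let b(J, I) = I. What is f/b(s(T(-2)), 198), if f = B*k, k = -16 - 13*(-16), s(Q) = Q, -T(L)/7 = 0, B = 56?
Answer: 1792/33 ≈ 54.303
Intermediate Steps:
T(L) = 0 (T(L) = -7*0 = 0)
k = 192 (k = -16 + 208 = 192)
f = 10752 (f = 56*192 = 10752)
f/b(s(T(-2)), 198) = 10752/198 = 10752*(1/198) = 1792/33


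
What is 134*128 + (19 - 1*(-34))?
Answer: 17205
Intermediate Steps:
134*128 + (19 - 1*(-34)) = 17152 + (19 + 34) = 17152 + 53 = 17205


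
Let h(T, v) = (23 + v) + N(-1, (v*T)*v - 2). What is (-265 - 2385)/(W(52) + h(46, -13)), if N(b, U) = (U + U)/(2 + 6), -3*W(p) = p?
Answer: -7950/5807 ≈ -1.3690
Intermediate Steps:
W(p) = -p/3
N(b, U) = U/4 (N(b, U) = (2*U)/8 = (2*U)*(⅛) = U/4)
h(T, v) = 45/2 + v + T*v²/4 (h(T, v) = (23 + v) + ((v*T)*v - 2)/4 = (23 + v) + ((T*v)*v - 2)/4 = (23 + v) + (T*v² - 2)/4 = (23 + v) + (-2 + T*v²)/4 = (23 + v) + (-½ + T*v²/4) = 45/2 + v + T*v²/4)
(-265 - 2385)/(W(52) + h(46, -13)) = (-265 - 2385)/(-⅓*52 + (45/2 - 13 + (¼)*46*(-13)²)) = -2650/(-52/3 + (45/2 - 13 + (¼)*46*169)) = -2650/(-52/3 + (45/2 - 13 + 3887/2)) = -2650/(-52/3 + 1953) = -2650/5807/3 = -2650*3/5807 = -7950/5807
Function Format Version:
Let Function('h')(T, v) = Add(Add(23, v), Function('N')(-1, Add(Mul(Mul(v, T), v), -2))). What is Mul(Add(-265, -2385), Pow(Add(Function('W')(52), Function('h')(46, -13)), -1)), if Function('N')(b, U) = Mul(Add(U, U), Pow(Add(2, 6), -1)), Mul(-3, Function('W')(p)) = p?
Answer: Rational(-7950, 5807) ≈ -1.3690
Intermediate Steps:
Function('W')(p) = Mul(Rational(-1, 3), p)
Function('N')(b, U) = Mul(Rational(1, 4), U) (Function('N')(b, U) = Mul(Mul(2, U), Pow(8, -1)) = Mul(Mul(2, U), Rational(1, 8)) = Mul(Rational(1, 4), U))
Function('h')(T, v) = Add(Rational(45, 2), v, Mul(Rational(1, 4), T, Pow(v, 2))) (Function('h')(T, v) = Add(Add(23, v), Mul(Rational(1, 4), Add(Mul(Mul(v, T), v), -2))) = Add(Add(23, v), Mul(Rational(1, 4), Add(Mul(Mul(T, v), v), -2))) = Add(Add(23, v), Mul(Rational(1, 4), Add(Mul(T, Pow(v, 2)), -2))) = Add(Add(23, v), Mul(Rational(1, 4), Add(-2, Mul(T, Pow(v, 2))))) = Add(Add(23, v), Add(Rational(-1, 2), Mul(Rational(1, 4), T, Pow(v, 2)))) = Add(Rational(45, 2), v, Mul(Rational(1, 4), T, Pow(v, 2))))
Mul(Add(-265, -2385), Pow(Add(Function('W')(52), Function('h')(46, -13)), -1)) = Mul(Add(-265, -2385), Pow(Add(Mul(Rational(-1, 3), 52), Add(Rational(45, 2), -13, Mul(Rational(1, 4), 46, Pow(-13, 2)))), -1)) = Mul(-2650, Pow(Add(Rational(-52, 3), Add(Rational(45, 2), -13, Mul(Rational(1, 4), 46, 169))), -1)) = Mul(-2650, Pow(Add(Rational(-52, 3), Add(Rational(45, 2), -13, Rational(3887, 2))), -1)) = Mul(-2650, Pow(Add(Rational(-52, 3), 1953), -1)) = Mul(-2650, Pow(Rational(5807, 3), -1)) = Mul(-2650, Rational(3, 5807)) = Rational(-7950, 5807)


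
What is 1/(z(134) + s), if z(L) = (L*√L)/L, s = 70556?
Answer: 35278/2489074501 - √134/4978149002 ≈ 1.4171e-5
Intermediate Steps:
z(L) = √L (z(L) = L^(3/2)/L = √L)
1/(z(134) + s) = 1/(√134 + 70556) = 1/(70556 + √134)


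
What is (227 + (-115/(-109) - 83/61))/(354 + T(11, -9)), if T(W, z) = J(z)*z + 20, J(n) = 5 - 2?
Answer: 1507291/2307203 ≈ 0.65330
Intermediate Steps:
J(n) = 3
T(W, z) = 20 + 3*z (T(W, z) = 3*z + 20 = 20 + 3*z)
(227 + (-115/(-109) - 83/61))/(354 + T(11, -9)) = (227 + (-115/(-109) - 83/61))/(354 + (20 + 3*(-9))) = (227 + (-115*(-1/109) - 83*1/61))/(354 + (20 - 27)) = (227 + (115/109 - 83/61))/(354 - 7) = (227 - 2032/6649)/347 = (1507291/6649)*(1/347) = 1507291/2307203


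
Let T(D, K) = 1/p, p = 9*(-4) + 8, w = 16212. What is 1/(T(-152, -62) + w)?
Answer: 28/453935 ≈ 6.1683e-5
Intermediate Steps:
p = -28 (p = -36 + 8 = -28)
T(D, K) = -1/28 (T(D, K) = 1/(-28) = -1/28)
1/(T(-152, -62) + w) = 1/(-1/28 + 16212) = 1/(453935/28) = 28/453935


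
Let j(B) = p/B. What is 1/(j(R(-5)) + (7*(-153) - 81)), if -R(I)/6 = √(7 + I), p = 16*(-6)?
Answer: -9/10367 - √2/165872 ≈ -0.00087667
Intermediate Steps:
p = -96
R(I) = -6*√(7 + I)
j(B) = -96/B
1/(j(R(-5)) + (7*(-153) - 81)) = 1/(-96*(-1/(6*√(7 - 5))) + (7*(-153) - 81)) = 1/(-96*(-√2/12) + (-1071 - 81)) = 1/(-(-8)*√2 - 1152) = 1/(8*√2 - 1152) = 1/(-1152 + 8*√2)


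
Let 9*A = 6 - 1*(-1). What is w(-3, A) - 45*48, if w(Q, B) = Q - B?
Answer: -19474/9 ≈ -2163.8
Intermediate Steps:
A = 7/9 (A = (6 - 1*(-1))/9 = (6 + 1)/9 = (⅑)*7 = 7/9 ≈ 0.77778)
w(-3, A) - 45*48 = (-3 - 1*7/9) - 45*48 = (-3 - 7/9) - 2160 = -34/9 - 2160 = -19474/9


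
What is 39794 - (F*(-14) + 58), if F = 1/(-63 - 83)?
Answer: 2900721/73 ≈ 39736.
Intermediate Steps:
F = -1/146 (F = 1/(-146) = -1/146 ≈ -0.0068493)
39794 - (F*(-14) + 58) = 39794 - (-1/146*(-14) + 58) = 39794 - (7/73 + 58) = 39794 - 1*4241/73 = 39794 - 4241/73 = 2900721/73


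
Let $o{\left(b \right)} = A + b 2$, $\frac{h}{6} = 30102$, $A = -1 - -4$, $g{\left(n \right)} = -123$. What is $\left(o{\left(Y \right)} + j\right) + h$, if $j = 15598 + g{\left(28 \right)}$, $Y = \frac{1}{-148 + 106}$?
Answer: $\frac{4117889}{21} \approx 1.9609 \cdot 10^{5}$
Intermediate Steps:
$Y = - \frac{1}{42}$ ($Y = \frac{1}{-42} = - \frac{1}{42} \approx -0.02381$)
$A = 3$ ($A = -1 + 4 = 3$)
$h = 180612$ ($h = 6 \cdot 30102 = 180612$)
$o{\left(b \right)} = 3 + 2 b$ ($o{\left(b \right)} = 3 + b 2 = 3 + 2 b$)
$j = 15475$ ($j = 15598 - 123 = 15475$)
$\left(o{\left(Y \right)} + j\right) + h = \left(\left(3 + 2 \left(- \frac{1}{42}\right)\right) + 15475\right) + 180612 = \left(\left(3 - \frac{1}{21}\right) + 15475\right) + 180612 = \left(\frac{62}{21} + 15475\right) + 180612 = \frac{325037}{21} + 180612 = \frac{4117889}{21}$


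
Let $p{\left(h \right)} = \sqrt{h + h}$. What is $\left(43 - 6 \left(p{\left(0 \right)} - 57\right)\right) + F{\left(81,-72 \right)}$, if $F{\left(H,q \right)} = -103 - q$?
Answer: $354$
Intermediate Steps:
$p{\left(h \right)} = \sqrt{2} \sqrt{h}$ ($p{\left(h \right)} = \sqrt{2 h} = \sqrt{2} \sqrt{h}$)
$\left(43 - 6 \left(p{\left(0 \right)} - 57\right)\right) + F{\left(81,-72 \right)} = \left(43 - 6 \left(\sqrt{2} \sqrt{0} - 57\right)\right) - 31 = \left(43 - 6 \left(\sqrt{2} \cdot 0 - 57\right)\right) + \left(-103 + 72\right) = \left(43 - 6 \left(0 - 57\right)\right) - 31 = \left(43 - -342\right) - 31 = \left(43 + 342\right) - 31 = 385 - 31 = 354$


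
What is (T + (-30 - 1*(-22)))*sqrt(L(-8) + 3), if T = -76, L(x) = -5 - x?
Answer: -84*sqrt(6) ≈ -205.76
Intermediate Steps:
(T + (-30 - 1*(-22)))*sqrt(L(-8) + 3) = (-76 + (-30 - 1*(-22)))*sqrt((-5 - 1*(-8)) + 3) = (-76 + (-30 + 22))*sqrt((-5 + 8) + 3) = (-76 - 8)*sqrt(3 + 3) = -84*sqrt(6)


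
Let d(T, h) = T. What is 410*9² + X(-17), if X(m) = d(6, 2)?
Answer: 33216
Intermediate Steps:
X(m) = 6
410*9² + X(-17) = 410*9² + 6 = 410*81 + 6 = 33210 + 6 = 33216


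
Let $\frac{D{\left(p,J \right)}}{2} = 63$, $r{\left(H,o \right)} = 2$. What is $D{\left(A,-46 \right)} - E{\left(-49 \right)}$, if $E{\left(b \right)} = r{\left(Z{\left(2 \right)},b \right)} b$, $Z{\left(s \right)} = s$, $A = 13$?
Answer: $224$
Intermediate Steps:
$D{\left(p,J \right)} = 126$ ($D{\left(p,J \right)} = 2 \cdot 63 = 126$)
$E{\left(b \right)} = 2 b$
$D{\left(A,-46 \right)} - E{\left(-49 \right)} = 126 - 2 \left(-49\right) = 126 - -98 = 126 + 98 = 224$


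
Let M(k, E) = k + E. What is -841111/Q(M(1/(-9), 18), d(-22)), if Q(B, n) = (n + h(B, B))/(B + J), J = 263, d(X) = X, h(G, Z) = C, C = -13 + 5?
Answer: 1063164304/135 ≈ 7.8753e+6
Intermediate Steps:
C = -8
h(G, Z) = -8
M(k, E) = E + k
Q(B, n) = (-8 + n)/(263 + B) (Q(B, n) = (n - 8)/(B + 263) = (-8 + n)/(263 + B))
-841111/Q(M(1/(-9), 18), d(-22)) = -841111*(263 + (18 + 1/(-9)))/(-8 - 22) = -841111/(-30/(263 + (18 - 1/9))) = -841111/(-30/(263 + 161/9)) = -841111/(-30/(2528/9)) = -841111/((9/2528)*(-30)) = -841111/(-135/1264) = -841111*(-1264/135) = 1063164304/135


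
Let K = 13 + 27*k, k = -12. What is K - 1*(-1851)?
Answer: 1540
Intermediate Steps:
K = -311 (K = 13 + 27*(-12) = 13 - 324 = -311)
K - 1*(-1851) = -311 - 1*(-1851) = -311 + 1851 = 1540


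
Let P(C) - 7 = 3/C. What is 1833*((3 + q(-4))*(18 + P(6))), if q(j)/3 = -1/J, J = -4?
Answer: 1402245/8 ≈ 1.7528e+5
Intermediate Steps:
P(C) = 7 + 3/C
q(j) = 3/4 (q(j) = 3*(-1/(-4)) = 3*(-1*(-1/4)) = 3*(1/4) = 3/4)
1833*((3 + q(-4))*(18 + P(6))) = 1833*((3 + 3/4)*(18 + (7 + 3/6))) = 1833*(15*(18 + (7 + 3*(1/6)))/4) = 1833*(15*(18 + (7 + 1/2))/4) = 1833*(15*(18 + 15/2)/4) = 1833*((15/4)*(51/2)) = 1833*(765/8) = 1402245/8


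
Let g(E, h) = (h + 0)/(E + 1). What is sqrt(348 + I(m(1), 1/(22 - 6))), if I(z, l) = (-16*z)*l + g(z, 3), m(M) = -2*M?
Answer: sqrt(347) ≈ 18.628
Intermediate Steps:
g(E, h) = h/(1 + E)
I(z, l) = 3/(1 + z) - 16*l*z (I(z, l) = (-16*z)*l + 3/(1 + z) = -16*l*z + 3/(1 + z) = 3/(1 + z) - 16*l*z)
sqrt(348 + I(m(1), 1/(22 - 6))) = sqrt(348 + (3 - 16*(-2*1)*(1 - 2*1)/(22 - 6))/(1 - 2*1)) = sqrt(348 + (3 - 16*(-2)*(1 - 2)/16)/(1 - 2)) = sqrt(348 + (3 - 16*1/16*(-2)*(-1))/(-1)) = sqrt(348 - (3 - 2)) = sqrt(348 - 1*1) = sqrt(348 - 1) = sqrt(347)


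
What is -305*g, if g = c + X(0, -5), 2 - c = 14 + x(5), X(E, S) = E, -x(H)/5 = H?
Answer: -3965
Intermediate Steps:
x(H) = -5*H
c = 13 (c = 2 - (14 - 5*5) = 2 - (14 - 25) = 2 - 1*(-11) = 2 + 11 = 13)
g = 13 (g = 13 + 0 = 13)
-305*g = -305*13 = -3965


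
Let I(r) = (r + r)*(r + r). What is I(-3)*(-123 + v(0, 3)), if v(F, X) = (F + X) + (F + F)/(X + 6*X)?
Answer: -4320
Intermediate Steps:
I(r) = 4*r**2 (I(r) = (2*r)*(2*r) = 4*r**2)
v(F, X) = F + X + 2*F/(7*X) (v(F, X) = (F + X) + (2*F)/((7*X)) = (F + X) + (2*F)*(1/(7*X)) = (F + X) + 2*F/(7*X) = F + X + 2*F/(7*X))
I(-3)*(-123 + v(0, 3)) = (4*(-3)**2)*(-123 + (0 + 3 + (2/7)*0/3)) = (4*9)*(-123 + (0 + 3 + (2/7)*0*(1/3))) = 36*(-123 + (0 + 3 + 0)) = 36*(-123 + 3) = 36*(-120) = -4320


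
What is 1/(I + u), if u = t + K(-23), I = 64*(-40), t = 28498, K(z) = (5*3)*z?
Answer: 1/25593 ≈ 3.9073e-5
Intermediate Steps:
K(z) = 15*z
I = -2560
u = 28153 (u = 28498 + 15*(-23) = 28498 - 345 = 28153)
1/(I + u) = 1/(-2560 + 28153) = 1/25593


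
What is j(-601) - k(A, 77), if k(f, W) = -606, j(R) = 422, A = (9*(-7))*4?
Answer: 1028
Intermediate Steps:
A = -252 (A = -63*4 = -252)
j(-601) - k(A, 77) = 422 - 1*(-606) = 422 + 606 = 1028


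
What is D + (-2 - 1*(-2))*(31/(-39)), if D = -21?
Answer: -21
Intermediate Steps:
D + (-2 - 1*(-2))*(31/(-39)) = -21 + (-2 - 1*(-2))*(31/(-39)) = -21 + (-2 + 2)*(31*(-1/39)) = -21 + 0*(-31/39) = -21 + 0 = -21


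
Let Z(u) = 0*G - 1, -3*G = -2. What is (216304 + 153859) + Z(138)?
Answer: 370162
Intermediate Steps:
G = 2/3 (G = -1/3*(-2) = 2/3 ≈ 0.66667)
Z(u) = -1 (Z(u) = 0*(2/3) - 1 = 0 - 1 = -1)
(216304 + 153859) + Z(138) = (216304 + 153859) - 1 = 370163 - 1 = 370162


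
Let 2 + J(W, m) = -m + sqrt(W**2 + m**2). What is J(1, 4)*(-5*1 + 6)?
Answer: -6 + sqrt(17) ≈ -1.8769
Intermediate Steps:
J(W, m) = -2 + sqrt(W**2 + m**2) - m (J(W, m) = -2 + (-m + sqrt(W**2 + m**2)) = -2 + (sqrt(W**2 + m**2) - m) = -2 + sqrt(W**2 + m**2) - m)
J(1, 4)*(-5*1 + 6) = (-2 + sqrt(1**2 + 4**2) - 1*4)*(-5*1 + 6) = (-2 + sqrt(1 + 16) - 4)*(-5 + 6) = (-2 + sqrt(17) - 4)*1 = (-6 + sqrt(17))*1 = -6 + sqrt(17)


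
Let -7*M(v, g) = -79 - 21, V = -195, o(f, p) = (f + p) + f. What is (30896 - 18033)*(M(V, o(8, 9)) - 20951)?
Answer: -1885162691/7 ≈ -2.6931e+8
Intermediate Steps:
o(f, p) = p + 2*f
M(v, g) = 100/7 (M(v, g) = -(-79 - 21)/7 = -1/7*(-100) = 100/7)
(30896 - 18033)*(M(V, o(8, 9)) - 20951) = (30896 - 18033)*(100/7 - 20951) = 12863*(-146557/7) = -1885162691/7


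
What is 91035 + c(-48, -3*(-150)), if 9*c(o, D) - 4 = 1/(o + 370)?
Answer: 263820719/2898 ≈ 91036.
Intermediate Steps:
c(o, D) = 4/9 + 1/(9*(370 + o)) (c(o, D) = 4/9 + 1/(9*(o + 370)) = 4/9 + 1/(9*(370 + o)))
91035 + c(-48, -3*(-150)) = 91035 + (1481 + 4*(-48))/(9*(370 - 48)) = 91035 + (⅑)*(1481 - 192)/322 = 91035 + (⅑)*(1/322)*1289 = 91035 + 1289/2898 = 263820719/2898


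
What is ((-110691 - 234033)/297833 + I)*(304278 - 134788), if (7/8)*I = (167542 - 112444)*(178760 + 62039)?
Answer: 5357934454715819435400/2084831 ≈ 2.5700e+15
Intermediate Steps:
I = 106140346416/7 (I = 8*((167542 - 112444)*(178760 + 62039))/7 = 8*(55098*240799)/7 = (8/7)*13267543302 = 106140346416/7 ≈ 1.5163e+10)
((-110691 - 234033)/297833 + I)*(304278 - 134788) = ((-110691 - 234033)/297833 + 106140346416/7)*(304278 - 134788) = (-344724*1/297833 + 106140346416/7)*169490 = (-344724/297833 + 106140346416/7)*169490 = (31612097791703460/2084831)*169490 = 5357934454715819435400/2084831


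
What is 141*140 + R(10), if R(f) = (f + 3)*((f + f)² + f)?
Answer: 25070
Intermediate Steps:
R(f) = (3 + f)*(f + 4*f²) (R(f) = (3 + f)*((2*f)² + f) = (3 + f)*(4*f² + f) = (3 + f)*(f + 4*f²))
141*140 + R(10) = 141*140 + 10*(3 + 4*10² + 13*10) = 19740 + 10*(3 + 4*100 + 130) = 19740 + 10*(3 + 400 + 130) = 19740 + 10*533 = 19740 + 5330 = 25070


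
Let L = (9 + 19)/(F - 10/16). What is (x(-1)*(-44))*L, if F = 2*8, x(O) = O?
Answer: 9856/123 ≈ 80.130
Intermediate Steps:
F = 16
L = 224/123 (L = (9 + 19)/(16 - 10/16) = 28/(16 - 10*1/16) = 28/(16 - 5/8) = 28/(123/8) = 28*(8/123) = 224/123 ≈ 1.8211)
(x(-1)*(-44))*L = -1*(-44)*(224/123) = 44*(224/123) = 9856/123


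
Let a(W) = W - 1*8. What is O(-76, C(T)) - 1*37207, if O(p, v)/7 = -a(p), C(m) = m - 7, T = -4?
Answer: -36619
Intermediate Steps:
a(W) = -8 + W (a(W) = W - 8 = -8 + W)
C(m) = -7 + m
O(p, v) = 56 - 7*p (O(p, v) = 7*(-(-8 + p)) = 7*(8 - p) = 56 - 7*p)
O(-76, C(T)) - 1*37207 = (56 - 7*(-76)) - 1*37207 = (56 + 532) - 37207 = 588 - 37207 = -36619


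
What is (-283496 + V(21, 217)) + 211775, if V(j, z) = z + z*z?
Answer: -24415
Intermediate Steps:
V(j, z) = z + z²
(-283496 + V(21, 217)) + 211775 = (-283496 + 217*(1 + 217)) + 211775 = (-283496 + 217*218) + 211775 = (-283496 + 47306) + 211775 = -236190 + 211775 = -24415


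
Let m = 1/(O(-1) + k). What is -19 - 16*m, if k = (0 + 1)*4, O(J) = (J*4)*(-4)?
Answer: -99/5 ≈ -19.800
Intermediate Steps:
O(J) = -16*J (O(J) = (4*J)*(-4) = -16*J)
k = 4 (k = 1*4 = 4)
m = 1/20 (m = 1/(-16*(-1) + 4) = 1/(16 + 4) = 1/20 ≈ 0.050000)
-19 - 16*m = -19 - 16*1/20 = -19 - ⅘ = -99/5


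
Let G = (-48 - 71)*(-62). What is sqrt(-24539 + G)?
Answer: 131*I ≈ 131.0*I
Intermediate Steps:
G = 7378 (G = -119*(-62) = 7378)
sqrt(-24539 + G) = sqrt(-24539 + 7378) = sqrt(-17161) = 131*I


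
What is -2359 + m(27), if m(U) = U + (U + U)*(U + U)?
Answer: 584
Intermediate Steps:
m(U) = U + 4*U² (m(U) = U + (2*U)*(2*U) = U + 4*U²)
-2359 + m(27) = -2359 + 27*(1 + 4*27) = -2359 + 27*(1 + 108) = -2359 + 27*109 = -2359 + 2943 = 584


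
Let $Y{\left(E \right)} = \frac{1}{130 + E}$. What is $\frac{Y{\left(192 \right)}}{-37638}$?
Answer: $- \frac{1}{12119436} \approx -8.2512 \cdot 10^{-8}$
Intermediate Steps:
$\frac{Y{\left(192 \right)}}{-37638} = \frac{1}{\left(130 + 192\right) \left(-37638\right)} = \frac{1}{322} \left(- \frac{1}{37638}\right) = - \frac{1}{12119436}$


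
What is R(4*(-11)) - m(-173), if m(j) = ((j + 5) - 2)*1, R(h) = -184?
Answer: -14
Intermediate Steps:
m(j) = 3 + j (m(j) = ((5 + j) - 2)*1 = (3 + j)*1 = 3 + j)
R(4*(-11)) - m(-173) = -184 - (3 - 173) = -184 - 1*(-170) = -184 + 170 = -14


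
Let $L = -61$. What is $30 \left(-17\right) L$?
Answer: $31110$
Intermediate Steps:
$30 \left(-17\right) L = 30 \left(-17\right) \left(-61\right) = \left(-510\right) \left(-61\right) = 31110$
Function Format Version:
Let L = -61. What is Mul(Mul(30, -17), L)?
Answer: 31110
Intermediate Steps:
Mul(Mul(30, -17), L) = Mul(Mul(30, -17), -61) = Mul(-510, -61) = 31110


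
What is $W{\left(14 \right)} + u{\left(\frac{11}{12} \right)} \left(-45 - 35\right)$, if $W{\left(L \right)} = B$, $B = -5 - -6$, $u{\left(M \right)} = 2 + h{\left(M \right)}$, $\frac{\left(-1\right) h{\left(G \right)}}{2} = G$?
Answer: $- \frac{37}{3} \approx -12.333$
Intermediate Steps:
$h{\left(G \right)} = - 2 G$
$u{\left(M \right)} = 2 - 2 M$
$B = 1$ ($B = -5 + 6 = 1$)
$W{\left(L \right)} = 1$
$W{\left(14 \right)} + u{\left(\frac{11}{12} \right)} \left(-45 - 35\right) = 1 + \left(2 - 2 \cdot \frac{11}{12}\right) \left(-45 - 35\right) = 1 + \left(2 - 2 \cdot 11 \cdot \frac{1}{12}\right) \left(-80\right) = 1 + \left(2 - \frac{11}{6}\right) \left(-80\right) = 1 + \frac{1}{6} \left(-80\right) = 1 - \frac{40}{3} = - \frac{37}{3}$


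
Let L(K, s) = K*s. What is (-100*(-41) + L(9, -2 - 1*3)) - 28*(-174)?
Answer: 8927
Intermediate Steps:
(-100*(-41) + L(9, -2 - 1*3)) - 28*(-174) = (-100*(-41) + 9*(-2 - 1*3)) - 28*(-174) = (4100 + 9*(-2 - 3)) + 4872 = (4100 + 9*(-5)) + 4872 = (4100 - 45) + 4872 = 4055 + 4872 = 8927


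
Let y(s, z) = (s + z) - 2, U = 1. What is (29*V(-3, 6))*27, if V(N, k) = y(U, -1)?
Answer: -1566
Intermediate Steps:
y(s, z) = -2 + s + z
V(N, k) = -2 (V(N, k) = -2 + 1 - 1 = -2)
(29*V(-3, 6))*27 = (29*(-2))*27 = -58*27 = -1566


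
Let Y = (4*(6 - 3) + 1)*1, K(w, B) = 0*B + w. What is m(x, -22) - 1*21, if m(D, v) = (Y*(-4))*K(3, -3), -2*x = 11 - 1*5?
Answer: -177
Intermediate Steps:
K(w, B) = w (K(w, B) = 0 + w = w)
x = -3 (x = -(11 - 1*5)/2 = -(11 - 5)/2 = -½*6 = -3)
Y = 13 (Y = (4*3 + 1)*1 = (12 + 1)*1 = 13*1 = 13)
m(D, v) = -156 (m(D, v) = (13*(-4))*3 = -52*3 = -156)
m(x, -22) - 1*21 = -156 - 1*21 = -156 - 21 = -177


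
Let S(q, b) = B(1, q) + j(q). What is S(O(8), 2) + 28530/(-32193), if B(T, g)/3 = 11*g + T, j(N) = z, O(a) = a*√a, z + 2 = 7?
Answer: 25446/3577 + 528*√2 ≈ 753.82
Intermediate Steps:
z = 5 (z = -2 + 7 = 5)
O(a) = a^(3/2)
j(N) = 5
B(T, g) = 3*T + 33*g (B(T, g) = 3*(11*g + T) = 3*(T + 11*g) = 3*T + 33*g)
S(q, b) = 8 + 33*q (S(q, b) = (3*1 + 33*q) + 5 = (3 + 33*q) + 5 = 8 + 33*q)
S(O(8), 2) + 28530/(-32193) = (8 + 33*8^(3/2)) + 28530/(-32193) = (8 + 33*(16*√2)) + 28530*(-1/32193) = (8 + 528*√2) - 3170/3577 = 25446/3577 + 528*√2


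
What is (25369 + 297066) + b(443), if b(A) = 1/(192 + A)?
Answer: 204746226/635 ≈ 3.2244e+5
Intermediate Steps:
(25369 + 297066) + b(443) = (25369 + 297066) + 1/(192 + 443) = 322435 + 1/635 = 204746226/635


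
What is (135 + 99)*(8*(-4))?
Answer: -7488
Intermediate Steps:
(135 + 99)*(8*(-4)) = 234*(-32) = -7488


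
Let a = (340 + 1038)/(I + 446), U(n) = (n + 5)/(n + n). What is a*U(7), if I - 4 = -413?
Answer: 8268/259 ≈ 31.923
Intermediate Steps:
I = -409 (I = 4 - 413 = -409)
U(n) = (5 + n)/(2*n) (U(n) = (5 + n)/((2*n)) = (5 + n)*(1/(2*n)) = (5 + n)/(2*n))
a = 1378/37 (a = (340 + 1038)/(-409 + 446) = 1378/37 ≈ 37.243)
a*U(7) = 1378*((1/2)*(5 + 7)/7)/37 = 1378*((1/2)*(1/7)*12)/37 = (1378/37)*(6/7) = 8268/259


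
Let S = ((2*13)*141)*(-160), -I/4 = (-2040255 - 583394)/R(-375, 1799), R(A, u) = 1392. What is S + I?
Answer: -201499231/348 ≈ -5.7902e+5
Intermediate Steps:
I = 2623649/348 (I = -4*(-2040255 - 583394)/1392 = -(-10494596)/1392 = -4*(-2623649/1392) = 2623649/348 ≈ 7539.2)
S = -586560 (S = (26*141)*(-160) = 3666*(-160) = -586560)
S + I = -586560 + 2623649/348 = -201499231/348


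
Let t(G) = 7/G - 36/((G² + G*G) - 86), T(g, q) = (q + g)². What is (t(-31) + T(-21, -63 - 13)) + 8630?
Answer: 28519271/1581 ≈ 18039.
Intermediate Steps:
T(g, q) = (g + q)²
t(G) = -36/(-86 + 2*G²) + 7/G (t(G) = 7/G - 36/((G² + G²) - 86) = 7/G - 36/(2*G² - 86) = 7/G - 36/(-86 + 2*G²) = -36/(-86 + 2*G²) + 7/G)
(t(-31) + T(-21, -63 - 13)) + 8630 = ((-301 - 18*(-31) + 7*(-31)²)/((-31)*(-43 + (-31)²)) + (-21 + (-63 - 13))²) + 8630 = (-(-301 + 558 + 7*961)/(31*(-43 + 961)) + (-21 - 76)²) + 8630 = (-1/31*(-301 + 558 + 6727)/918 + (-97)²) + 8630 = (-1/31*1/918*6984 + 9409) + 8630 = (-388/1581 + 9409) + 8630 = 14875241/1581 + 8630 = 28519271/1581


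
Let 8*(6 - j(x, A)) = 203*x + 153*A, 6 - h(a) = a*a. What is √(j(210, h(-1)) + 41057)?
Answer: √570218/4 ≈ 188.78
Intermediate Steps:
h(a) = 6 - a² (h(a) = 6 - a*a = 6 - a²)
j(x, A) = 6 - 203*x/8 - 153*A/8 (j(x, A) = 6 - (203*x + 153*A)/8 = 6 - (153*A + 203*x)/8 = 6 + (-203*x/8 - 153*A/8) = 6 - 203*x/8 - 153*A/8)
√(j(210, h(-1)) + 41057) = √((6 - 203/8*210 - 153*(6 - 1*(-1)²)/8) + 41057) = √((6 - 21315/4 - 153*(6 - 1*1)/8) + 41057) = √((6 - 21315/4 - 153*(6 - 1)/8) + 41057) = √((6 - 21315/4 - 153/8*5) + 41057) = √((6 - 21315/4 - 765/8) + 41057) = √(-43347/8 + 41057) = √(285109/8) = √570218/4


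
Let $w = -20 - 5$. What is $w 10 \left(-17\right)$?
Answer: $4250$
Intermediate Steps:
$w = -25$
$w 10 \left(-17\right) = \left(-25\right) 10 \left(-17\right) = \left(-250\right) \left(-17\right) = 4250$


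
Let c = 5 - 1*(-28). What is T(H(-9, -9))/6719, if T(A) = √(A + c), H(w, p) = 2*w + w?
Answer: √6/6719 ≈ 0.00036456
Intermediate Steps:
c = 33 (c = 5 + 28 = 33)
H(w, p) = 3*w
T(A) = √(33 + A) (T(A) = √(A + 33) = √(33 + A))
T(H(-9, -9))/6719 = √(33 + 3*(-9))/6719 = √(33 - 27)*(1/6719) = √6*(1/6719) = √6/6719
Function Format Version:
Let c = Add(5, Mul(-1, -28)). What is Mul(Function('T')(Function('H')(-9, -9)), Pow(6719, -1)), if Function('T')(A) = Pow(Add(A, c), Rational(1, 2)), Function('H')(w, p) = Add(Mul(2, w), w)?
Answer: Mul(Rational(1, 6719), Pow(6, Rational(1, 2))) ≈ 0.00036456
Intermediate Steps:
c = 33 (c = Add(5, 28) = 33)
Function('H')(w, p) = Mul(3, w)
Function('T')(A) = Pow(Add(33, A), Rational(1, 2)) (Function('T')(A) = Pow(Add(A, 33), Rational(1, 2)) = Pow(Add(33, A), Rational(1, 2)))
Mul(Function('T')(Function('H')(-9, -9)), Pow(6719, -1)) = Mul(Pow(Add(33, Mul(3, -9)), Rational(1, 2)), Pow(6719, -1)) = Mul(Pow(Add(33, -27), Rational(1, 2)), Rational(1, 6719)) = Mul(Pow(6, Rational(1, 2)), Rational(1, 6719)) = Mul(Rational(1, 6719), Pow(6, Rational(1, 2)))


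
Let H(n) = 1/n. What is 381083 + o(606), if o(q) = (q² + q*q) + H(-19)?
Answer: 21195544/19 ≈ 1.1156e+6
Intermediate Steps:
o(q) = -1/19 + 2*q² (o(q) = (q² + q*q) + 1/(-19) = (q² + q²) - 1/19 = 2*q² - 1/19 = -1/19 + 2*q²)
381083 + o(606) = 381083 + (-1/19 + 2*606²) = 381083 + (-1/19 + 2*367236) = 381083 + (-1/19 + 734472) = 381083 + 13954967/19 = 21195544/19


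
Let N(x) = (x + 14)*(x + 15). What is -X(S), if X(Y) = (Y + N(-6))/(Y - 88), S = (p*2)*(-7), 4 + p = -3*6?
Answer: -19/11 ≈ -1.7273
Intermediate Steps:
p = -22 (p = -4 - 3*6 = -4 - 18 = -22)
N(x) = (14 + x)*(15 + x)
S = 308 (S = -22*2*(-7) = -44*(-7) = 308)
X(Y) = (72 + Y)/(-88 + Y) (X(Y) = (Y + (210 + (-6)² + 29*(-6)))/(Y - 88) = (Y + (210 + 36 - 174))/(-88 + Y) = (Y + 72)/(-88 + Y) = (72 + Y)/(-88 + Y))
-X(S) = -(72 + 308)/(-88 + 308) = -380/220 = -1*19/11 = -19/11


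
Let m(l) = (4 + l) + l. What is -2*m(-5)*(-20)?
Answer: -240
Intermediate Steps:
m(l) = 4 + 2*l
-2*m(-5)*(-20) = -2*(4 + 2*(-5))*(-20) = -2*(4 - 10)*(-20) = -2*(-6)*(-20) = 12*(-20) = -240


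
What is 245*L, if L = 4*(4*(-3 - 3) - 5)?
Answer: -28420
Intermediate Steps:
L = -116 (L = 4*(4*(-6) - 5) = 4*(-24 - 5) = 4*(-29) = -116)
245*L = 245*(-116) = -28420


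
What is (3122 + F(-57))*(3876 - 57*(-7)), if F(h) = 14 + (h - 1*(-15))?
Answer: 13226850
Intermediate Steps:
F(h) = 29 + h (F(h) = 14 + (h + 15) = 14 + (15 + h) = 29 + h)
(3122 + F(-57))*(3876 - 57*(-7)) = (3122 + (29 - 57))*(3876 - 57*(-7)) = (3122 - 28)*(3876 + 399) = 3094*4275 = 13226850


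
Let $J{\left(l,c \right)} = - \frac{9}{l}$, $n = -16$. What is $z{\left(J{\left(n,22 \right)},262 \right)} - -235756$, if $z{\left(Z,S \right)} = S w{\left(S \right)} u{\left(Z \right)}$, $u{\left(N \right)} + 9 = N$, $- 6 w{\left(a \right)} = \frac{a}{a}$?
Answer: $\frac{3777991}{16} \approx 2.3612 \cdot 10^{5}$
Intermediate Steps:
$w{\left(a \right)} = - \frac{1}{6}$ ($w{\left(a \right)} = - \frac{a \frac{1}{a}}{6} = \left(- \frac{1}{6}\right) 1 = - \frac{1}{6}$)
$u{\left(N \right)} = -9 + N$
$z{\left(Z,S \right)} = - \frac{S \left(-9 + Z\right)}{6}$ ($z{\left(Z,S \right)} = S \left(- \frac{1}{6}\right) \left(-9 + Z\right) = - \frac{S}{6} \left(-9 + Z\right) = - \frac{S \left(-9 + Z\right)}{6}$)
$z{\left(J{\left(n,22 \right)},262 \right)} - -235756 = \frac{1}{6} \cdot 262 \left(9 - - \frac{9}{-16}\right) - -235756 = \frac{1}{6} \cdot 262 \left(9 - \left(-9\right) \left(- \frac{1}{16}\right)\right) + 235756 = \frac{1}{6} \cdot 262 \left(9 - \frac{9}{16}\right) + 235756 = \frac{1}{6} \cdot 262 \cdot \frac{135}{16} + 235756 = \frac{5895}{16} + 235756 = \frac{3777991}{16}$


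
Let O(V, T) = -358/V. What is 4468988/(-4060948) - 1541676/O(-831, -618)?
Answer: -650326887888799/181727423 ≈ -3.5786e+6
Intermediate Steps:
4468988/(-4060948) - 1541676/O(-831, -618) = 4468988/(-4060948) - 1541676/((-358/(-831))) = 4468988*(-1/4060948) - 1541676/((-358*(-1/831))) = -1117247/1015237 - 1541676/358/831 = -1117247/1015237 - 1541676*831/358 = -1117247/1015237 - 640566378/179 = -650326887888799/181727423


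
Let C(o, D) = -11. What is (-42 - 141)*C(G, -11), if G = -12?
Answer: 2013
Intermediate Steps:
(-42 - 141)*C(G, -11) = (-42 - 141)*(-11) = -183*(-11) = 2013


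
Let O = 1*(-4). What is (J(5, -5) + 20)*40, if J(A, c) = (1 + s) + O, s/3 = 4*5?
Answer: 3080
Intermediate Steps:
O = -4
s = 60 (s = 3*(4*5) = 3*20 = 60)
J(A, c) = 57 (J(A, c) = (1 + 60) - 4 = 61 - 4 = 57)
(J(5, -5) + 20)*40 = (57 + 20)*40 = 77*40 = 3080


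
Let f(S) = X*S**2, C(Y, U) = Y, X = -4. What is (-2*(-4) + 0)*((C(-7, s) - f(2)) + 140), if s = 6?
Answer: 1192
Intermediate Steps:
f(S) = -4*S**2
(-2*(-4) + 0)*((C(-7, s) - f(2)) + 140) = (-2*(-4) + 0)*((-7 - (-4)*2**2) + 140) = (8 + 0)*((-7 - (-4)*4) + 140) = 8*((-7 - 1*(-16)) + 140) = 8*((-7 + 16) + 140) = 8*(9 + 140) = 8*149 = 1192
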